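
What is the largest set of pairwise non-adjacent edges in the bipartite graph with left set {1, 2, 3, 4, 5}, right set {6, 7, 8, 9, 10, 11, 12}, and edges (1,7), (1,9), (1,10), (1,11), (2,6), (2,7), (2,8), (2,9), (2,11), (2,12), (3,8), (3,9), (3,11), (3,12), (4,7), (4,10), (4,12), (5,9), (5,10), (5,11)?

Step 1: List the neighbors of each left vertex:
  1: 7, 9, 10, 11
  2: 6, 7, 8, 9, 11, 12
  3: 8, 9, 11, 12
  4: 7, 10, 12
  5: 9, 10, 11

Step 2: Greedily match left vertices, then look for augmenting paths:
  Match 1 -- 7
  Match 2 -- 6
  Match 3 -- 8
  Match 4 -- 10
  Match 5 -- 9
  No augmenting path remains.

Step 3: Verify this is maximum:
  Matching size 5 = min(|L|, |R|) = min(5, 7), which is an upper bound, so this matching is maximum.

Maximum matching: {(1,7), (2,6), (3,8), (4,10), (5,9)}
Size: 5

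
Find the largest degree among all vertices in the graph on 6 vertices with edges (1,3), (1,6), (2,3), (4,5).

Step 1: Count edges incident to each vertex:
  deg(1) = 2 (neighbors: 3, 6)
  deg(2) = 1 (neighbors: 3)
  deg(3) = 2 (neighbors: 1, 2)
  deg(4) = 1 (neighbors: 5)
  deg(5) = 1 (neighbors: 4)
  deg(6) = 1 (neighbors: 1)

Step 2: Find maximum:
  max(2, 1, 2, 1, 1, 1) = 2 (vertex 1)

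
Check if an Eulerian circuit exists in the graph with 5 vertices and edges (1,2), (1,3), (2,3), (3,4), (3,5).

Step 1: Find the degree of each vertex:
  deg(1) = 2
  deg(2) = 2
  deg(3) = 4
  deg(4) = 1
  deg(5) = 1

Step 2: Count vertices with odd degree:
  Odd-degree vertices: 4, 5 (2 total)

Step 3: Apply Euler's theorem:
  - Eulerian circuit exists iff graph is connected and all vertices have even degree
  - Eulerian path exists iff graph is connected and has 0 or 2 odd-degree vertices

Graph is connected with exactly 2 odd-degree vertices (4, 5).
Eulerian path exists (starting and ending at the odd-degree vertices), but no Eulerian circuit.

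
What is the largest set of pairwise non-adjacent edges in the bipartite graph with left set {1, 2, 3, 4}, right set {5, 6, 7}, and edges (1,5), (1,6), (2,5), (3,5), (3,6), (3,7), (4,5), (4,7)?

Step 1: List the neighbors of each left vertex:
  1: 5, 6
  2: 5
  3: 5, 6, 7
  4: 5, 7

Step 2: Greedily match left vertices, then look for augmenting paths:
  Match 1 -- 5
  Match 3 -- 6
  Match 4 -- 7
  No augmenting path remains.

Step 3: Verify this is maximum:
  Matching size 3 = min(|L|, |R|) = min(4, 3), which is an upper bound, so this matching is maximum.

Maximum matching: {(1,5), (3,6), (4,7)}
Size: 3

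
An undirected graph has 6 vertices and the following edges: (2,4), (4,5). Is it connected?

Step 1: Build adjacency list from edges:
  1: (none)
  2: 4
  3: (none)
  4: 2, 5
  5: 4
  6: (none)

Step 2: Run BFS/DFS from vertex 1:
  Visited: {1}
  Reached 1 of 6 vertices

Step 3: Only 1 of 6 vertices reached. Graph is disconnected.
Connected components: {1}, {2, 4, 5}, {3}, {6}
Answer: No, the graph is not connected (4 components).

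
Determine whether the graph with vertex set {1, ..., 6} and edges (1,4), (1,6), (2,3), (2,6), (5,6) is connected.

Step 1: Build adjacency list from edges:
  1: 4, 6
  2: 3, 6
  3: 2
  4: 1
  5: 6
  6: 1, 2, 5

Step 2: Run BFS/DFS from vertex 1:
  Visited: {1, 4, 6, 2, 5, 3}
  Reached 6 of 6 vertices

Step 3: All 6 vertices reached from vertex 1, so the graph is connected.
Answer: Yes, the graph is connected.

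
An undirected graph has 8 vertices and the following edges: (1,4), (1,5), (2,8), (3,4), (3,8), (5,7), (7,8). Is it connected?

Step 1: Build adjacency list from edges:
  1: 4, 5
  2: 8
  3: 4, 8
  4: 1, 3
  5: 1, 7
  6: (none)
  7: 5, 8
  8: 2, 3, 7

Step 2: Run BFS/DFS from vertex 1:
  Visited: {1, 4, 5, 3, 7, 8, 2}
  Reached 7 of 8 vertices

Step 3: Only 7 of 8 vertices reached. Graph is disconnected.
Connected components: {1, 2, 3, 4, 5, 7, 8}, {6}
Answer: No, the graph is not connected (2 components).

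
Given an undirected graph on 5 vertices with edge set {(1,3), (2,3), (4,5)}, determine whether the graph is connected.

Step 1: Build adjacency list from edges:
  1: 3
  2: 3
  3: 1, 2
  4: 5
  5: 4

Step 2: Run BFS/DFS from vertex 1:
  Visited: {1, 3, 2}
  Reached 3 of 5 vertices

Step 3: Only 3 of 5 vertices reached. Graph is disconnected.
Connected components: {1, 2, 3}, {4, 5}
Answer: No, the graph is not connected (2 components).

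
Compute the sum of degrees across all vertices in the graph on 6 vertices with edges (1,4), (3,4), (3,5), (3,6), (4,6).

Step 1: Count edges incident to each vertex:
  deg(1) = 1 (neighbors: 4)
  deg(2) = 0 (neighbors: none)
  deg(3) = 3 (neighbors: 4, 5, 6)
  deg(4) = 3 (neighbors: 1, 3, 6)
  deg(5) = 1 (neighbors: 3)
  deg(6) = 2 (neighbors: 3, 4)

Step 2: Sum all degrees:
  1 + 0 + 3 + 3 + 1 + 2 = 10

Verification: sum of degrees = 2 * |E| = 2 * 5 = 10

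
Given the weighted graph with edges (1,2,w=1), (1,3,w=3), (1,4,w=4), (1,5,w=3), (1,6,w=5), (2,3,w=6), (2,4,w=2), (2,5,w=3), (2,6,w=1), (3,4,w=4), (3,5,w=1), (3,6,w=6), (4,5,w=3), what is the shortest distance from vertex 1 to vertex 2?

Step 1: Build adjacency list with weights:
  1: 2(w=1), 3(w=3), 4(w=4), 5(w=3), 6(w=5)
  2: 1(w=1), 3(w=6), 4(w=2), 5(w=3), 6(w=1)
  3: 1(w=3), 2(w=6), 4(w=4), 5(w=1), 6(w=6)
  4: 1(w=4), 2(w=2), 3(w=4), 5(w=3)
  5: 1(w=3), 2(w=3), 3(w=1), 4(w=3)
  6: 1(w=5), 2(w=1), 3(w=6)

Step 2: Apply Dijkstra's algorithm from vertex 1:
  Visit vertex 1 (distance=0)
    Update dist[2] = 1
    Update dist[3] = 3
    Update dist[4] = 4
    Update dist[5] = 3
    Update dist[6] = 5
  Visit vertex 2 (distance=1)
    Update dist[4] = 3
    Update dist[6] = 2

Step 3: Shortest path: 1 -> 2
Total weight: 1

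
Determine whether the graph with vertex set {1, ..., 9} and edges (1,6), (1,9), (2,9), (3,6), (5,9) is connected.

Step 1: Build adjacency list from edges:
  1: 6, 9
  2: 9
  3: 6
  4: (none)
  5: 9
  6: 1, 3
  7: (none)
  8: (none)
  9: 1, 2, 5

Step 2: Run BFS/DFS from vertex 1:
  Visited: {1, 6, 9, 3, 2, 5}
  Reached 6 of 9 vertices

Step 3: Only 6 of 9 vertices reached. Graph is disconnected.
Connected components: {1, 2, 3, 5, 6, 9}, {4}, {7}, {8}
Answer: No, the graph is not connected (4 components).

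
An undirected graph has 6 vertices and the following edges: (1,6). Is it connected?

Step 1: Build adjacency list from edges:
  1: 6
  2: (none)
  3: (none)
  4: (none)
  5: (none)
  6: 1

Step 2: Run BFS/DFS from vertex 1:
  Visited: {1, 6}
  Reached 2 of 6 vertices

Step 3: Only 2 of 6 vertices reached. Graph is disconnected.
Connected components: {1, 6}, {2}, {3}, {4}, {5}
Answer: No, the graph is not connected (5 components).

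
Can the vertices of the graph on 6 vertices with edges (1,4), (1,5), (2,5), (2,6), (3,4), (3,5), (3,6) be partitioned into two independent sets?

Step 1: Attempt 2-coloring using BFS:
  Start at vertex 1, assign color 0
  Color vertex 4 with color 1 (neighbor of 1)
  Color vertex 5 with color 1 (neighbor of 1)
  Color vertex 3 with color 0 (neighbor of 4)
  Color vertex 2 with color 0 (neighbor of 5)
  Color vertex 6 with color 1 (neighbor of 3)

Step 2: 2-coloring succeeded. No conflicts found.
  Set A (color 0): {1, 2, 3}
  Set B (color 1): {4, 5, 6}

The graph is bipartite with partition {1, 2, 3}, {4, 5, 6}.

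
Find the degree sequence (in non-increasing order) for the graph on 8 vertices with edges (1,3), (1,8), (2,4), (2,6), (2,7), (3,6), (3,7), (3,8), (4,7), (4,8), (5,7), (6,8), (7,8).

Step 1: Count edges incident to each vertex:
  deg(1) = 2 (neighbors: 3, 8)
  deg(2) = 3 (neighbors: 4, 6, 7)
  deg(3) = 4 (neighbors: 1, 6, 7, 8)
  deg(4) = 3 (neighbors: 2, 7, 8)
  deg(5) = 1 (neighbors: 7)
  deg(6) = 3 (neighbors: 2, 3, 8)
  deg(7) = 5 (neighbors: 2, 3, 4, 5, 8)
  deg(8) = 5 (neighbors: 1, 3, 4, 6, 7)

Step 2: Sort degrees in non-increasing order:
  Degrees: [2, 3, 4, 3, 1, 3, 5, 5] -> sorted: [5, 5, 4, 3, 3, 3, 2, 1]

Degree sequence: [5, 5, 4, 3, 3, 3, 2, 1]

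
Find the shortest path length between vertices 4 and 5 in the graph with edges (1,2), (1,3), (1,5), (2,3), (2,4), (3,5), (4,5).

Step 1: Build adjacency list:
  1: 2, 3, 5
  2: 1, 3, 4
  3: 1, 2, 5
  4: 2, 5
  5: 1, 3, 4

Step 2: BFS from vertex 4 to find shortest path to 5:
  vertex 2 reached at distance 1
  vertex 5 reached at distance 1

Step 3: Shortest path: 4 -> 5
Path length: 1 edge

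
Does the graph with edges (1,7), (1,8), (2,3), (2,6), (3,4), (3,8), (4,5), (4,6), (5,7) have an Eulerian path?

Step 1: Find the degree of each vertex:
  deg(1) = 2
  deg(2) = 2
  deg(3) = 3
  deg(4) = 3
  deg(5) = 2
  deg(6) = 2
  deg(7) = 2
  deg(8) = 2

Step 2: Count vertices with odd degree:
  Odd-degree vertices: 3, 4 (2 total)

Step 3: Apply Euler's theorem:
  - Eulerian circuit exists iff graph is connected and all vertices have even degree
  - Eulerian path exists iff graph is connected and has 0 or 2 odd-degree vertices

Graph is connected with exactly 2 odd-degree vertices (3, 4).
Eulerian path exists (starting and ending at the odd-degree vertices), but no Eulerian circuit.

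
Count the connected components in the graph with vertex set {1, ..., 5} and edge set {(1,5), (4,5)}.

Step 1: Build adjacency list from edges:
  1: 5
  2: (none)
  3: (none)
  4: 5
  5: 1, 4

Step 2: Run BFS/DFS from vertex 1:
  Visited: {1, 5, 4}
  Reached 3 of 5 vertices

Step 3: Only 3 of 5 vertices reached. Graph is disconnected.
Connected components: {1, 4, 5}, {2}, {3}
Number of connected components: 3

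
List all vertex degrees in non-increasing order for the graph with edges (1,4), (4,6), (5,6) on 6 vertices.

Step 1: Count edges incident to each vertex:
  deg(1) = 1 (neighbors: 4)
  deg(2) = 0 (neighbors: none)
  deg(3) = 0 (neighbors: none)
  deg(4) = 2 (neighbors: 1, 6)
  deg(5) = 1 (neighbors: 6)
  deg(6) = 2 (neighbors: 4, 5)

Step 2: Sort degrees in non-increasing order:
  Degrees: [1, 0, 0, 2, 1, 2] -> sorted: [2, 2, 1, 1, 0, 0]

Degree sequence: [2, 2, 1, 1, 0, 0]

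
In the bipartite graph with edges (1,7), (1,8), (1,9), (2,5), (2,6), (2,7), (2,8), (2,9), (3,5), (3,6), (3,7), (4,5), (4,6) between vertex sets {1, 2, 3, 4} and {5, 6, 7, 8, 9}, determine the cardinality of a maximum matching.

Step 1: List the neighbors of each left vertex:
  1: 7, 8, 9
  2: 5, 6, 7, 8, 9
  3: 5, 6, 7
  4: 5, 6

Step 2: Greedily match left vertices, then look for augmenting paths:
  Match 1 -- 7
  Match 2 -- 8
  Match 3 -- 6
  Match 4 -- 5
  No augmenting path remains.

Step 3: Verify this is maximum:
  Matching size 4 = min(|L|, |R|) = min(4, 5), which is an upper bound, so this matching is maximum.

Maximum matching: {(1,7), (2,8), (3,6), (4,5)}
Size: 4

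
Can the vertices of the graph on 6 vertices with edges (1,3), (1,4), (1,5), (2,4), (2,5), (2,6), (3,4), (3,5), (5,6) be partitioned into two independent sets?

Step 1: Attempt 2-coloring using BFS:
  Start at vertex 1, assign color 0
  Color vertex 3 with color 1 (neighbor of 1)
  Color vertex 4 with color 1 (neighbor of 1)
  Color vertex 5 with color 1 (neighbor of 1)

Step 2: Conflict found! Vertices 3 and 4 are adjacent but have the same color.
This means the graph contains an odd cycle.

The graph is NOT bipartite.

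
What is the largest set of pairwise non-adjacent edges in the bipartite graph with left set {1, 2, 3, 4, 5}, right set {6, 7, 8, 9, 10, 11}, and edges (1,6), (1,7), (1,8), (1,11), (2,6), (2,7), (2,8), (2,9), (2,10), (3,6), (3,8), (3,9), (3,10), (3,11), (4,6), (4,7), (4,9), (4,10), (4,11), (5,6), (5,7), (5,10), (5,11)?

Step 1: List the neighbors of each left vertex:
  1: 6, 7, 8, 11
  2: 6, 7, 8, 9, 10
  3: 6, 8, 9, 10, 11
  4: 6, 7, 9, 10, 11
  5: 6, 7, 10, 11

Step 2: Greedily match left vertices, then look for augmenting paths:
  Match 1 -- 6
  Match 2 -- 7
  Match 3 -- 8
  Match 4 -- 9
  Match 5 -- 10
  No augmenting path remains.

Step 3: Verify this is maximum:
  Matching size 5 = min(|L|, |R|) = min(5, 6), which is an upper bound, so this matching is maximum.

Maximum matching: {(1,6), (2,7), (3,8), (4,9), (5,10)}
Size: 5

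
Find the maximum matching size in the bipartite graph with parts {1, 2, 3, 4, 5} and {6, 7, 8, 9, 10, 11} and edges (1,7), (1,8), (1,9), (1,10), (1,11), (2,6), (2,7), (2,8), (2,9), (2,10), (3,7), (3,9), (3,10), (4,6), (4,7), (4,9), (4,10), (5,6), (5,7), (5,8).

Step 1: List the neighbors of each left vertex:
  1: 7, 8, 9, 10, 11
  2: 6, 7, 8, 9, 10
  3: 7, 9, 10
  4: 6, 7, 9, 10
  5: 6, 7, 8

Step 2: Greedily match left vertices, then look for augmenting paths:
  Match 1 -- 7
  Match 2 -- 6
  Match 3 -- 9
  Match 4 -- 10
  Match 5 -- 8
  No augmenting path remains.

Step 3: Verify this is maximum:
  Matching size 5 = min(|L|, |R|) = min(5, 6), which is an upper bound, so this matching is maximum.

Maximum matching: {(1,7), (2,6), (3,9), (4,10), (5,8)}
Size: 5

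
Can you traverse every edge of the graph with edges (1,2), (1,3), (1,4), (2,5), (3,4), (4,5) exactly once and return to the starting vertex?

Step 1: Find the degree of each vertex:
  deg(1) = 3
  deg(2) = 2
  deg(3) = 2
  deg(4) = 3
  deg(5) = 2

Step 2: Count vertices with odd degree:
  Odd-degree vertices: 1, 4 (2 total)

Step 3: Apply Euler's theorem:
  - Eulerian circuit exists iff graph is connected and all vertices have even degree
  - Eulerian path exists iff graph is connected and has 0 or 2 odd-degree vertices

Graph is connected with exactly 2 odd-degree vertices (1, 4).
Eulerian path exists (starting and ending at the odd-degree vertices), but no Eulerian circuit.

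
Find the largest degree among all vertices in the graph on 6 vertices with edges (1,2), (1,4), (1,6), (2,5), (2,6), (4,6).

Step 1: Count edges incident to each vertex:
  deg(1) = 3 (neighbors: 2, 4, 6)
  deg(2) = 3 (neighbors: 1, 5, 6)
  deg(3) = 0 (neighbors: none)
  deg(4) = 2 (neighbors: 1, 6)
  deg(5) = 1 (neighbors: 2)
  deg(6) = 3 (neighbors: 1, 2, 4)

Step 2: Find maximum:
  max(3, 3, 0, 2, 1, 3) = 3 (vertex 1)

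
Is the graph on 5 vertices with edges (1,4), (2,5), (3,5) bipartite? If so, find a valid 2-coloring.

Step 1: Attempt 2-coloring using BFS:
  Start at vertex 1, assign color 0
  Color vertex 4 with color 1 (neighbor of 1)
  Start new component at vertex 2, assign color 0
  Color vertex 5 with color 1 (neighbor of 2)
  Color vertex 3 with color 0 (neighbor of 5)

Step 2: 2-coloring succeeded. No conflicts found.
  Set A (color 0): {1, 2, 3}
  Set B (color 1): {4, 5}

The graph is bipartite with partition {1, 2, 3}, {4, 5}.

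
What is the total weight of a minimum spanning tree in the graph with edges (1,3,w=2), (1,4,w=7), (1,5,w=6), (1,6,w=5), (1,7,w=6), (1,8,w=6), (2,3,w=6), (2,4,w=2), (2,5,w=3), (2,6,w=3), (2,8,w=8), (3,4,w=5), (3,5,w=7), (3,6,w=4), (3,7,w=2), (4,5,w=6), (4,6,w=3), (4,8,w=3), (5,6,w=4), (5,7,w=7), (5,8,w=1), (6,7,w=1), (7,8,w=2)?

Apply Kruskal's algorithm (sort edges by weight, add if no cycle):

Sorted edges by weight:
  (5,8) w=1
  (6,7) w=1
  (1,3) w=2
  (2,4) w=2
  (3,7) w=2
  (7,8) w=2
  (2,5) w=3
  (2,6) w=3
  (4,6) w=3
  (4,8) w=3
  (3,6) w=4
  (5,6) w=4
  (1,6) w=5
  (3,4) w=5
  (1,8) w=6
  (1,5) w=6
  (1,7) w=6
  (2,3) w=6
  (4,5) w=6
  (1,4) w=7
  (3,5) w=7
  (5,7) w=7
  (2,8) w=8

Add edge (5,8) w=1 -- no cycle. Running total: 1
Add edge (6,7) w=1 -- no cycle. Running total: 2
Add edge (1,3) w=2 -- no cycle. Running total: 4
Add edge (2,4) w=2 -- no cycle. Running total: 6
Add edge (3,7) w=2 -- no cycle. Running total: 8
Add edge (7,8) w=2 -- no cycle. Running total: 10
Add edge (2,5) w=3 -- no cycle. Running total: 13

MST edges: (5,8,w=1), (6,7,w=1), (1,3,w=2), (2,4,w=2), (3,7,w=2), (7,8,w=2), (2,5,w=3)
Total MST weight: 1 + 1 + 2 + 2 + 2 + 2 + 3 = 13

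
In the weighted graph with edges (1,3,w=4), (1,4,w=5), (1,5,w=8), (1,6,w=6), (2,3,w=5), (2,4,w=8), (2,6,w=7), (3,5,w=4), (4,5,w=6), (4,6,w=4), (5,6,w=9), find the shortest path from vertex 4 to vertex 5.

Step 1: Build adjacency list with weights:
  1: 3(w=4), 4(w=5), 5(w=8), 6(w=6)
  2: 3(w=5), 4(w=8), 6(w=7)
  3: 1(w=4), 2(w=5), 5(w=4)
  4: 1(w=5), 2(w=8), 5(w=6), 6(w=4)
  5: 1(w=8), 3(w=4), 4(w=6), 6(w=9)
  6: 1(w=6), 2(w=7), 4(w=4), 5(w=9)

Step 2: Apply Dijkstra's algorithm from vertex 4:
  Visit vertex 4 (distance=0)
    Update dist[1] = 5
    Update dist[2] = 8
    Update dist[5] = 6
    Update dist[6] = 4
  Visit vertex 6 (distance=4)
  Visit vertex 1 (distance=5)
    Update dist[3] = 9
  Visit vertex 5 (distance=6)

Step 3: Shortest path: 4 -> 5
Total weight: 6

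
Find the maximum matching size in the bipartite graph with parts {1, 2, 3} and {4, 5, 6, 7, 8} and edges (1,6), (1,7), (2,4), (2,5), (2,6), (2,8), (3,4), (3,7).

Step 1: List the neighbors of each left vertex:
  1: 6, 7
  2: 4, 5, 6, 8
  3: 4, 7

Step 2: Greedily match left vertices, then look for augmenting paths:
  Match 1 -- 6
  Match 2 -- 4
  Match 3 -- 7
  No augmenting path remains.

Step 3: Verify this is maximum:
  Matching size 3 = min(|L|, |R|) = min(3, 5), which is an upper bound, so this matching is maximum.

Maximum matching: {(1,6), (2,4), (3,7)}
Size: 3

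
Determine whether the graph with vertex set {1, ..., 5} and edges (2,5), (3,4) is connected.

Step 1: Build adjacency list from edges:
  1: (none)
  2: 5
  3: 4
  4: 3
  5: 2

Step 2: Run BFS/DFS from vertex 1:
  Visited: {1}
  Reached 1 of 5 vertices

Step 3: Only 1 of 5 vertices reached. Graph is disconnected.
Connected components: {1}, {2, 5}, {3, 4}
Answer: No, the graph is not connected (3 components).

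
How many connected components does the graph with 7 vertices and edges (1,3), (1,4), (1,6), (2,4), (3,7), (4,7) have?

Step 1: Build adjacency list from edges:
  1: 3, 4, 6
  2: 4
  3: 1, 7
  4: 1, 2, 7
  5: (none)
  6: 1
  7: 3, 4

Step 2: Run BFS/DFS from vertex 1:
  Visited: {1, 3, 4, 6, 7, 2}
  Reached 6 of 7 vertices

Step 3: Only 6 of 7 vertices reached. Graph is disconnected.
Connected components: {1, 2, 3, 4, 6, 7}, {5}
Number of connected components: 2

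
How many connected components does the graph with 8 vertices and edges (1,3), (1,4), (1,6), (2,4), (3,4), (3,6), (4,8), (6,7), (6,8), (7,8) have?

Step 1: Build adjacency list from edges:
  1: 3, 4, 6
  2: 4
  3: 1, 4, 6
  4: 1, 2, 3, 8
  5: (none)
  6: 1, 3, 7, 8
  7: 6, 8
  8: 4, 6, 7

Step 2: Run BFS/DFS from vertex 1:
  Visited: {1, 3, 4, 6, 2, 8, 7}
  Reached 7 of 8 vertices

Step 3: Only 7 of 8 vertices reached. Graph is disconnected.
Connected components: {1, 2, 3, 4, 6, 7, 8}, {5}
Number of connected components: 2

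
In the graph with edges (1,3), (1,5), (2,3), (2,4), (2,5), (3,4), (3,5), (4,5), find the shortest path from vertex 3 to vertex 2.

Step 1: Build adjacency list:
  1: 3, 5
  2: 3, 4, 5
  3: 1, 2, 4, 5
  4: 2, 3, 5
  5: 1, 2, 3, 4

Step 2: BFS from vertex 3 to find shortest path to 2:
  vertex 1 reached at distance 1
  vertex 2 reached at distance 1

Step 3: Shortest path: 3 -> 2
Path length: 1 edge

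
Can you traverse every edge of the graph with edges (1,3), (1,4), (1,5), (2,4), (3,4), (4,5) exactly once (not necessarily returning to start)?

Step 1: Find the degree of each vertex:
  deg(1) = 3
  deg(2) = 1
  deg(3) = 2
  deg(4) = 4
  deg(5) = 2

Step 2: Count vertices with odd degree:
  Odd-degree vertices: 1, 2 (2 total)

Step 3: Apply Euler's theorem:
  - Eulerian circuit exists iff graph is connected and all vertices have even degree
  - Eulerian path exists iff graph is connected and has 0 or 2 odd-degree vertices

Graph is connected with exactly 2 odd-degree vertices (1, 2).
Eulerian path exists (starting and ending at the odd-degree vertices), but no Eulerian circuit.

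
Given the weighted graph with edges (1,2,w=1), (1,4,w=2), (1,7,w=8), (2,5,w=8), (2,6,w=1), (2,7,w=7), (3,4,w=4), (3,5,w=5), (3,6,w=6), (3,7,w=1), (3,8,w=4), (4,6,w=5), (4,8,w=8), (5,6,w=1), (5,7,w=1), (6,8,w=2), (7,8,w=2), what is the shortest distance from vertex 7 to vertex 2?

Step 1: Build adjacency list with weights:
  1: 2(w=1), 4(w=2), 7(w=8)
  2: 1(w=1), 5(w=8), 6(w=1), 7(w=7)
  3: 4(w=4), 5(w=5), 6(w=6), 7(w=1), 8(w=4)
  4: 1(w=2), 3(w=4), 6(w=5), 8(w=8)
  5: 2(w=8), 3(w=5), 6(w=1), 7(w=1)
  6: 2(w=1), 3(w=6), 4(w=5), 5(w=1), 8(w=2)
  7: 1(w=8), 2(w=7), 3(w=1), 5(w=1), 8(w=2)
  8: 3(w=4), 4(w=8), 6(w=2), 7(w=2)

Step 2: Apply Dijkstra's algorithm from vertex 7:
  Visit vertex 7 (distance=0)
    Update dist[1] = 8
    Update dist[2] = 7
    Update dist[3] = 1
    Update dist[5] = 1
    Update dist[8] = 2
  Visit vertex 3 (distance=1)
    Update dist[4] = 5
    Update dist[6] = 7
  Visit vertex 5 (distance=1)
    Update dist[6] = 2
  Visit vertex 6 (distance=2)
    Update dist[2] = 3
  Visit vertex 8 (distance=2)
  Visit vertex 2 (distance=3)
    Update dist[1] = 4

Step 3: Shortest path: 7 -> 5 -> 6 -> 2
Total weight: 1 + 1 + 1 = 3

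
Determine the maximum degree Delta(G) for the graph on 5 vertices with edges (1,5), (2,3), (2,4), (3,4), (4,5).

Step 1: Count edges incident to each vertex:
  deg(1) = 1 (neighbors: 5)
  deg(2) = 2 (neighbors: 3, 4)
  deg(3) = 2 (neighbors: 2, 4)
  deg(4) = 3 (neighbors: 2, 3, 5)
  deg(5) = 2 (neighbors: 1, 4)

Step 2: Find maximum:
  max(1, 2, 2, 3, 2) = 3 (vertex 4)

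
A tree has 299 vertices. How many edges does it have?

A tree on n vertices always has exactly n - 1 edges.
For n = 299: edges = 299 - 1 = 298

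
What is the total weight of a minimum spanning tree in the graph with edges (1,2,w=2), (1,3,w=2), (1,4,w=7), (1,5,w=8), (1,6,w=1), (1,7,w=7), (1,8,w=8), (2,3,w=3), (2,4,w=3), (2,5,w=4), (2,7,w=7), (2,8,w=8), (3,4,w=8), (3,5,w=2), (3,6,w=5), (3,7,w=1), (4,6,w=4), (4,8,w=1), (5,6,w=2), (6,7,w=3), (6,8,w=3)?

Apply Kruskal's algorithm (sort edges by weight, add if no cycle):

Sorted edges by weight:
  (1,6) w=1
  (3,7) w=1
  (4,8) w=1
  (1,3) w=2
  (1,2) w=2
  (3,5) w=2
  (5,6) w=2
  (2,3) w=3
  (2,4) w=3
  (6,7) w=3
  (6,8) w=3
  (2,5) w=4
  (4,6) w=4
  (3,6) w=5
  (1,4) w=7
  (1,7) w=7
  (2,7) w=7
  (1,5) w=8
  (1,8) w=8
  (2,8) w=8
  (3,4) w=8

Add edge (1,6) w=1 -- no cycle. Running total: 1
Add edge (3,7) w=1 -- no cycle. Running total: 2
Add edge (4,8) w=1 -- no cycle. Running total: 3
Add edge (1,3) w=2 -- no cycle. Running total: 5
Add edge (1,2) w=2 -- no cycle. Running total: 7
Add edge (3,5) w=2 -- no cycle. Running total: 9
Skip edge (5,6) w=2 -- would create cycle
Skip edge (2,3) w=3 -- would create cycle
Add edge (2,4) w=3 -- no cycle. Running total: 12

MST edges: (1,6,w=1), (3,7,w=1), (4,8,w=1), (1,3,w=2), (1,2,w=2), (3,5,w=2), (2,4,w=3)
Total MST weight: 1 + 1 + 1 + 2 + 2 + 2 + 3 = 12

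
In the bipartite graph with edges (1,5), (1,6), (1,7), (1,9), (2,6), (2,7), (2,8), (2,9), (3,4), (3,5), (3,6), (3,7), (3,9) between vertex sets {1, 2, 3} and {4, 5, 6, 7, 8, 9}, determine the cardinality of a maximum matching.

Step 1: List the neighbors of each left vertex:
  1: 5, 6, 7, 9
  2: 6, 7, 8, 9
  3: 4, 5, 6, 7, 9

Step 2: Greedily match left vertices, then look for augmenting paths:
  Match 1 -- 5
  Match 2 -- 6
  Match 3 -- 4
  No augmenting path remains.

Step 3: Verify this is maximum:
  Matching size 3 = min(|L|, |R|) = min(3, 6), which is an upper bound, so this matching is maximum.

Maximum matching: {(1,5), (2,6), (3,4)}
Size: 3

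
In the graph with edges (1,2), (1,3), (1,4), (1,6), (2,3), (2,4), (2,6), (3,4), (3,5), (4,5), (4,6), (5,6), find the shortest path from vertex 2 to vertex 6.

Step 1: Build adjacency list:
  1: 2, 3, 4, 6
  2: 1, 3, 4, 6
  3: 1, 2, 4, 5
  4: 1, 2, 3, 5, 6
  5: 3, 4, 6
  6: 1, 2, 4, 5

Step 2: BFS from vertex 2 to find shortest path to 6:
  vertex 1 reached at distance 1
  vertex 3 reached at distance 1
  vertex 4 reached at distance 1
  vertex 6 reached at distance 1

Step 3: Shortest path: 2 -> 6
Path length: 1 edge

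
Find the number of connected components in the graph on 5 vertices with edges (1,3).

Step 1: Build adjacency list from edges:
  1: 3
  2: (none)
  3: 1
  4: (none)
  5: (none)

Step 2: Run BFS/DFS from vertex 1:
  Visited: {1, 3}
  Reached 2 of 5 vertices

Step 3: Only 2 of 5 vertices reached. Graph is disconnected.
Connected components: {1, 3}, {2}, {4}, {5}
Number of connected components: 4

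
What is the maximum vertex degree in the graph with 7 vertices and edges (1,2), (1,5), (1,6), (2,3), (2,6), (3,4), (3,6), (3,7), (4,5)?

Step 1: Count edges incident to each vertex:
  deg(1) = 3 (neighbors: 2, 5, 6)
  deg(2) = 3 (neighbors: 1, 3, 6)
  deg(3) = 4 (neighbors: 2, 4, 6, 7)
  deg(4) = 2 (neighbors: 3, 5)
  deg(5) = 2 (neighbors: 1, 4)
  deg(6) = 3 (neighbors: 1, 2, 3)
  deg(7) = 1 (neighbors: 3)

Step 2: Find maximum:
  max(3, 3, 4, 2, 2, 3, 1) = 4 (vertex 3)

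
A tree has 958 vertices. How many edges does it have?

A tree on n vertices always has exactly n - 1 edges.
For n = 958: edges = 958 - 1 = 957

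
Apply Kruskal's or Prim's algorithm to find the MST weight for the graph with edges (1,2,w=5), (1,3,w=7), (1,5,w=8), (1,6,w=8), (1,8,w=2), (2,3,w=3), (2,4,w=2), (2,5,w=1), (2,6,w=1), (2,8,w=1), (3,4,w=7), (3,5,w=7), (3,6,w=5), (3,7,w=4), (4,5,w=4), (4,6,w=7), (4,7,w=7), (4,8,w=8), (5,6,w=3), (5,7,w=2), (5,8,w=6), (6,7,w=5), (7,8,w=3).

Apply Kruskal's algorithm (sort edges by weight, add if no cycle):

Sorted edges by weight:
  (2,5) w=1
  (2,6) w=1
  (2,8) w=1
  (1,8) w=2
  (2,4) w=2
  (5,7) w=2
  (2,3) w=3
  (5,6) w=3
  (7,8) w=3
  (3,7) w=4
  (4,5) w=4
  (1,2) w=5
  (3,6) w=5
  (6,7) w=5
  (5,8) w=6
  (1,3) w=7
  (3,4) w=7
  (3,5) w=7
  (4,6) w=7
  (4,7) w=7
  (1,6) w=8
  (1,5) w=8
  (4,8) w=8

Add edge (2,5) w=1 -- no cycle. Running total: 1
Add edge (2,6) w=1 -- no cycle. Running total: 2
Add edge (2,8) w=1 -- no cycle. Running total: 3
Add edge (1,8) w=2 -- no cycle. Running total: 5
Add edge (2,4) w=2 -- no cycle. Running total: 7
Add edge (5,7) w=2 -- no cycle. Running total: 9
Add edge (2,3) w=3 -- no cycle. Running total: 12

MST edges: (2,5,w=1), (2,6,w=1), (2,8,w=1), (1,8,w=2), (2,4,w=2), (5,7,w=2), (2,3,w=3)
Total MST weight: 1 + 1 + 1 + 2 + 2 + 2 + 3 = 12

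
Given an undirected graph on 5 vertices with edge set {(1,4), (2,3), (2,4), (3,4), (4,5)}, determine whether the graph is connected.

Step 1: Build adjacency list from edges:
  1: 4
  2: 3, 4
  3: 2, 4
  4: 1, 2, 3, 5
  5: 4

Step 2: Run BFS/DFS from vertex 1:
  Visited: {1, 4, 2, 3, 5}
  Reached 5 of 5 vertices

Step 3: All 5 vertices reached from vertex 1, so the graph is connected.
Answer: Yes, the graph is connected.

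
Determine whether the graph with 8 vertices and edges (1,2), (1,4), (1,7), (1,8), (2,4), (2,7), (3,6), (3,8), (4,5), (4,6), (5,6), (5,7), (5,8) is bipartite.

Step 1: Attempt 2-coloring using BFS:
  Start at vertex 1, assign color 0
  Color vertex 2 with color 1 (neighbor of 1)
  Color vertex 4 with color 1 (neighbor of 1)
  Color vertex 7 with color 1 (neighbor of 1)
  Color vertex 8 with color 1 (neighbor of 1)

Step 2: Conflict found! Vertices 2 and 4 are adjacent but have the same color.
This means the graph contains an odd cycle.

The graph is NOT bipartite.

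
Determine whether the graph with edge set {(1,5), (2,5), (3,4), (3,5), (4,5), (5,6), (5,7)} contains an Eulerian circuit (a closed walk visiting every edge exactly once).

Step 1: Find the degree of each vertex:
  deg(1) = 1
  deg(2) = 1
  deg(3) = 2
  deg(4) = 2
  deg(5) = 6
  deg(6) = 1
  deg(7) = 1

Step 2: Count vertices with odd degree:
  Odd-degree vertices: 1, 2, 6, 7 (4 total)

Step 3: Apply Euler's theorem:
  - Eulerian circuit exists iff graph is connected and all vertices have even degree
  - Eulerian path exists iff graph is connected and has 0 or 2 odd-degree vertices

Graph has 4 odd-degree vertices (need 0 or 2).
Neither Eulerian path nor Eulerian circuit exists.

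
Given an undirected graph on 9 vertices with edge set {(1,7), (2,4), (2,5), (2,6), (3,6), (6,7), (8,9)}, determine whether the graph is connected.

Step 1: Build adjacency list from edges:
  1: 7
  2: 4, 5, 6
  3: 6
  4: 2
  5: 2
  6: 2, 3, 7
  7: 1, 6
  8: 9
  9: 8

Step 2: Run BFS/DFS from vertex 1:
  Visited: {1, 7, 6, 2, 3, 4, 5}
  Reached 7 of 9 vertices

Step 3: Only 7 of 9 vertices reached. Graph is disconnected.
Connected components: {1, 2, 3, 4, 5, 6, 7}, {8, 9}
Answer: No, the graph is not connected (2 components).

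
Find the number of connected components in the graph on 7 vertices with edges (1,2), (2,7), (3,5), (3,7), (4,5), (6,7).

Step 1: Build adjacency list from edges:
  1: 2
  2: 1, 7
  3: 5, 7
  4: 5
  5: 3, 4
  6: 7
  7: 2, 3, 6

Step 2: Run BFS/DFS from vertex 1:
  Visited: {1, 2, 7, 3, 6, 5, 4}
  Reached 7 of 7 vertices

Step 3: All 7 vertices reached from vertex 1, so the graph is connected.
Number of connected components: 1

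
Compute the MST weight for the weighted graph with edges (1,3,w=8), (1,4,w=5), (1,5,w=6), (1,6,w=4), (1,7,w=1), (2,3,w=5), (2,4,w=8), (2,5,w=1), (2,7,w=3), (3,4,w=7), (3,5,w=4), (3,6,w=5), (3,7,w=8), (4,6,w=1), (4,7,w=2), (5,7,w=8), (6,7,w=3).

Apply Kruskal's algorithm (sort edges by weight, add if no cycle):

Sorted edges by weight:
  (1,7) w=1
  (2,5) w=1
  (4,6) w=1
  (4,7) w=2
  (2,7) w=3
  (6,7) w=3
  (1,6) w=4
  (3,5) w=4
  (1,4) w=5
  (2,3) w=5
  (3,6) w=5
  (1,5) w=6
  (3,4) w=7
  (1,3) w=8
  (2,4) w=8
  (3,7) w=8
  (5,7) w=8

Add edge (1,7) w=1 -- no cycle. Running total: 1
Add edge (2,5) w=1 -- no cycle. Running total: 2
Add edge (4,6) w=1 -- no cycle. Running total: 3
Add edge (4,7) w=2 -- no cycle. Running total: 5
Add edge (2,7) w=3 -- no cycle. Running total: 8
Skip edge (6,7) w=3 -- would create cycle
Skip edge (1,6) w=4 -- would create cycle
Add edge (3,5) w=4 -- no cycle. Running total: 12

MST edges: (1,7,w=1), (2,5,w=1), (4,6,w=1), (4,7,w=2), (2,7,w=3), (3,5,w=4)
Total MST weight: 1 + 1 + 1 + 2 + 3 + 4 = 12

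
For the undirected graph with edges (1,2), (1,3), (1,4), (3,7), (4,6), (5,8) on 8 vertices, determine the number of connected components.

Step 1: Build adjacency list from edges:
  1: 2, 3, 4
  2: 1
  3: 1, 7
  4: 1, 6
  5: 8
  6: 4
  7: 3
  8: 5

Step 2: Run BFS/DFS from vertex 1:
  Visited: {1, 2, 3, 4, 7, 6}
  Reached 6 of 8 vertices

Step 3: Only 6 of 8 vertices reached. Graph is disconnected.
Connected components: {1, 2, 3, 4, 6, 7}, {5, 8}
Number of connected components: 2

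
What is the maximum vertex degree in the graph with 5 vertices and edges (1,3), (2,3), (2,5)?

Step 1: Count edges incident to each vertex:
  deg(1) = 1 (neighbors: 3)
  deg(2) = 2 (neighbors: 3, 5)
  deg(3) = 2 (neighbors: 1, 2)
  deg(4) = 0 (neighbors: none)
  deg(5) = 1 (neighbors: 2)

Step 2: Find maximum:
  max(1, 2, 2, 0, 1) = 2 (vertex 2)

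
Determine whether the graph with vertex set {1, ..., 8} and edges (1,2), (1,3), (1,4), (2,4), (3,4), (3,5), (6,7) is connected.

Step 1: Build adjacency list from edges:
  1: 2, 3, 4
  2: 1, 4
  3: 1, 4, 5
  4: 1, 2, 3
  5: 3
  6: 7
  7: 6
  8: (none)

Step 2: Run BFS/DFS from vertex 1:
  Visited: {1, 2, 3, 4, 5}
  Reached 5 of 8 vertices

Step 3: Only 5 of 8 vertices reached. Graph is disconnected.
Connected components: {1, 2, 3, 4, 5}, {6, 7}, {8}
Answer: No, the graph is not connected (3 components).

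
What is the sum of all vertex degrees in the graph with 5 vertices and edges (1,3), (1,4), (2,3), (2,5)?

Step 1: Count edges incident to each vertex:
  deg(1) = 2 (neighbors: 3, 4)
  deg(2) = 2 (neighbors: 3, 5)
  deg(3) = 2 (neighbors: 1, 2)
  deg(4) = 1 (neighbors: 1)
  deg(5) = 1 (neighbors: 2)

Step 2: Sum all degrees:
  2 + 2 + 2 + 1 + 1 = 8

Verification: sum of degrees = 2 * |E| = 2 * 4 = 8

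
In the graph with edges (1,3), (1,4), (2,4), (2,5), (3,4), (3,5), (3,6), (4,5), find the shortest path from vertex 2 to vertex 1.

Step 1: Build adjacency list:
  1: 3, 4
  2: 4, 5
  3: 1, 4, 5, 6
  4: 1, 2, 3, 5
  5: 2, 3, 4
  6: 3

Step 2: BFS from vertex 2 to find shortest path to 1:
  vertex 4 reached at distance 1
  vertex 5 reached at distance 1
  vertex 1 reached at distance 2

Step 3: Shortest path: 2 -> 4 -> 1
Path length: 2 edges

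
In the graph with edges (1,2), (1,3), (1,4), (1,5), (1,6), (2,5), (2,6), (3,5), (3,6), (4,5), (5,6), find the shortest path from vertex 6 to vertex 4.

Step 1: Build adjacency list:
  1: 2, 3, 4, 5, 6
  2: 1, 5, 6
  3: 1, 5, 6
  4: 1, 5
  5: 1, 2, 3, 4, 6
  6: 1, 2, 3, 5

Step 2: BFS from vertex 6 to find shortest path to 4:
  vertex 1 reached at distance 1
  vertex 2 reached at distance 1
  vertex 3 reached at distance 1
  vertex 5 reached at distance 1
  vertex 4 reached at distance 2

Step 3: Shortest path: 6 -> 5 -> 4
Path length: 2 edges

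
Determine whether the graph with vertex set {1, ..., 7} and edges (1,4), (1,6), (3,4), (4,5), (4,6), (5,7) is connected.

Step 1: Build adjacency list from edges:
  1: 4, 6
  2: (none)
  3: 4
  4: 1, 3, 5, 6
  5: 4, 7
  6: 1, 4
  7: 5

Step 2: Run BFS/DFS from vertex 1:
  Visited: {1, 4, 6, 3, 5, 7}
  Reached 6 of 7 vertices

Step 3: Only 6 of 7 vertices reached. Graph is disconnected.
Connected components: {1, 3, 4, 5, 6, 7}, {2}
Answer: No, the graph is not connected (2 components).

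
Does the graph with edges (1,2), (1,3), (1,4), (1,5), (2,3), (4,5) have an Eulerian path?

Step 1: Find the degree of each vertex:
  deg(1) = 4
  deg(2) = 2
  deg(3) = 2
  deg(4) = 2
  deg(5) = 2

Step 2: Count vertices with odd degree:
  All vertices have even degree (0 odd-degree vertices)

Step 3: Apply Euler's theorem:
  - Eulerian circuit exists iff graph is connected and all vertices have even degree
  - Eulerian path exists iff graph is connected and has 0 or 2 odd-degree vertices

Graph is connected with 0 odd-degree vertices.
Both Eulerian circuit and Eulerian path exist.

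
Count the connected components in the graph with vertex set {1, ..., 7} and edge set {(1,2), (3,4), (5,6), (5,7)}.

Step 1: Build adjacency list from edges:
  1: 2
  2: 1
  3: 4
  4: 3
  5: 6, 7
  6: 5
  7: 5

Step 2: Run BFS/DFS from vertex 1:
  Visited: {1, 2}
  Reached 2 of 7 vertices

Step 3: Only 2 of 7 vertices reached. Graph is disconnected.
Connected components: {1, 2}, {3, 4}, {5, 6, 7}
Number of connected components: 3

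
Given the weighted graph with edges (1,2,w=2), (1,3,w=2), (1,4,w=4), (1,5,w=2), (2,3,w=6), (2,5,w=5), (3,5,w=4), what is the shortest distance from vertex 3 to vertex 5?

Step 1: Build adjacency list with weights:
  1: 2(w=2), 3(w=2), 4(w=4), 5(w=2)
  2: 1(w=2), 3(w=6), 5(w=5)
  3: 1(w=2), 2(w=6), 5(w=4)
  4: 1(w=4)
  5: 1(w=2), 2(w=5), 3(w=4)

Step 2: Apply Dijkstra's algorithm from vertex 3:
  Visit vertex 3 (distance=0)
    Update dist[1] = 2
    Update dist[2] = 6
    Update dist[5] = 4
  Visit vertex 1 (distance=2)
    Update dist[2] = 4
    Update dist[4] = 6
  Visit vertex 2 (distance=4)
  Visit vertex 5 (distance=4)

Step 3: Shortest path: 3 -> 5
Total weight: 4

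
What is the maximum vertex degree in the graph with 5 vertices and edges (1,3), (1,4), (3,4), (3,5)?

Step 1: Count edges incident to each vertex:
  deg(1) = 2 (neighbors: 3, 4)
  deg(2) = 0 (neighbors: none)
  deg(3) = 3 (neighbors: 1, 4, 5)
  deg(4) = 2 (neighbors: 1, 3)
  deg(5) = 1 (neighbors: 3)

Step 2: Find maximum:
  max(2, 0, 3, 2, 1) = 3 (vertex 3)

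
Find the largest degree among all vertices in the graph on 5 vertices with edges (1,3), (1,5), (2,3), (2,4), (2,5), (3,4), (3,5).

Step 1: Count edges incident to each vertex:
  deg(1) = 2 (neighbors: 3, 5)
  deg(2) = 3 (neighbors: 3, 4, 5)
  deg(3) = 4 (neighbors: 1, 2, 4, 5)
  deg(4) = 2 (neighbors: 2, 3)
  deg(5) = 3 (neighbors: 1, 2, 3)

Step 2: Find maximum:
  max(2, 3, 4, 2, 3) = 4 (vertex 3)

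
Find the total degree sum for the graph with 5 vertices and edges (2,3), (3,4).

Step 1: Count edges incident to each vertex:
  deg(1) = 0 (neighbors: none)
  deg(2) = 1 (neighbors: 3)
  deg(3) = 2 (neighbors: 2, 4)
  deg(4) = 1 (neighbors: 3)
  deg(5) = 0 (neighbors: none)

Step 2: Sum all degrees:
  0 + 1 + 2 + 1 + 0 = 4

Verification: sum of degrees = 2 * |E| = 2 * 2 = 4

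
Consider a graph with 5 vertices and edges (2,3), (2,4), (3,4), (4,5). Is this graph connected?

Step 1: Build adjacency list from edges:
  1: (none)
  2: 3, 4
  3: 2, 4
  4: 2, 3, 5
  5: 4

Step 2: Run BFS/DFS from vertex 1:
  Visited: {1}
  Reached 1 of 5 vertices

Step 3: Only 1 of 5 vertices reached. Graph is disconnected.
Connected components: {1}, {2, 3, 4, 5}
Answer: No, the graph is not connected (2 components).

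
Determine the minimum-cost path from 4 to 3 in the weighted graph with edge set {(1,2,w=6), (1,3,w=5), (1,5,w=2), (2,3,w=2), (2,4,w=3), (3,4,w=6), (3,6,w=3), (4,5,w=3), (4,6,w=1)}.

Step 1: Build adjacency list with weights:
  1: 2(w=6), 3(w=5), 5(w=2)
  2: 1(w=6), 3(w=2), 4(w=3)
  3: 1(w=5), 2(w=2), 4(w=6), 6(w=3)
  4: 2(w=3), 3(w=6), 5(w=3), 6(w=1)
  5: 1(w=2), 4(w=3)
  6: 3(w=3), 4(w=1)

Step 2: Apply Dijkstra's algorithm from vertex 4:
  Visit vertex 4 (distance=0)
    Update dist[2] = 3
    Update dist[3] = 6
    Update dist[5] = 3
    Update dist[6] = 1
  Visit vertex 6 (distance=1)
    Update dist[3] = 4
  Visit vertex 2 (distance=3)
    Update dist[1] = 9
  Visit vertex 5 (distance=3)
    Update dist[1] = 5
  Visit vertex 3 (distance=4)

Step 3: Shortest path: 4 -> 6 -> 3
Total weight: 1 + 3 = 4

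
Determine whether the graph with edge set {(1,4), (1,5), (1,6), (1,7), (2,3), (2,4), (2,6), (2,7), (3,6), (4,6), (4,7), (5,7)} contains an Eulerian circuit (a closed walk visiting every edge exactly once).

Step 1: Find the degree of each vertex:
  deg(1) = 4
  deg(2) = 4
  deg(3) = 2
  deg(4) = 4
  deg(5) = 2
  deg(6) = 4
  deg(7) = 4

Step 2: Count vertices with odd degree:
  All vertices have even degree (0 odd-degree vertices)

Step 3: Apply Euler's theorem:
  - Eulerian circuit exists iff graph is connected and all vertices have even degree
  - Eulerian path exists iff graph is connected and has 0 or 2 odd-degree vertices

Graph is connected with 0 odd-degree vertices.
Both Eulerian circuit and Eulerian path exist.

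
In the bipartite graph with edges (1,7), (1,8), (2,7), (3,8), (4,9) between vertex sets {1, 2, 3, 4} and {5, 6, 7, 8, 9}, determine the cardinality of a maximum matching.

Step 1: List the neighbors of each left vertex:
  1: 7, 8
  2: 7
  3: 8
  4: 9

Step 2: Greedily match left vertices, then look for augmenting paths:
  Match 1 -- 7
  Match 3 -- 8
  Match 4 -- 9
  No augmenting path remains.

Step 3: Verify this is maximum:
  Matching has size 3. The vertex set {4, 7, 8} covers every edge and has size 3; any matching has at most one edge per cover vertex, so 3 is maximum (König's theorem).

Maximum matching: {(1,7), (3,8), (4,9)}
Size: 3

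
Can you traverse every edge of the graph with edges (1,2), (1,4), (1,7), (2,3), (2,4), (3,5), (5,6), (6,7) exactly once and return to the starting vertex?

Step 1: Find the degree of each vertex:
  deg(1) = 3
  deg(2) = 3
  deg(3) = 2
  deg(4) = 2
  deg(5) = 2
  deg(6) = 2
  deg(7) = 2

Step 2: Count vertices with odd degree:
  Odd-degree vertices: 1, 2 (2 total)

Step 3: Apply Euler's theorem:
  - Eulerian circuit exists iff graph is connected and all vertices have even degree
  - Eulerian path exists iff graph is connected and has 0 or 2 odd-degree vertices

Graph is connected with exactly 2 odd-degree vertices (1, 2).
Eulerian path exists (starting and ending at the odd-degree vertices), but no Eulerian circuit.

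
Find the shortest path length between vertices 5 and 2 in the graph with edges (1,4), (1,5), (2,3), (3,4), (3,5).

Step 1: Build adjacency list:
  1: 4, 5
  2: 3
  3: 2, 4, 5
  4: 1, 3
  5: 1, 3

Step 2: BFS from vertex 5 to find shortest path to 2:
  vertex 1 reached at distance 1
  vertex 3 reached at distance 1
  vertex 4 reached at distance 2
  vertex 2 reached at distance 2

Step 3: Shortest path: 5 -> 3 -> 2
Path length: 2 edges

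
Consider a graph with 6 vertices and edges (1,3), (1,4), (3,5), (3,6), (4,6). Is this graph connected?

Step 1: Build adjacency list from edges:
  1: 3, 4
  2: (none)
  3: 1, 5, 6
  4: 1, 6
  5: 3
  6: 3, 4

Step 2: Run BFS/DFS from vertex 1:
  Visited: {1, 3, 4, 5, 6}
  Reached 5 of 6 vertices

Step 3: Only 5 of 6 vertices reached. Graph is disconnected.
Connected components: {1, 3, 4, 5, 6}, {2}
Answer: No, the graph is not connected (2 components).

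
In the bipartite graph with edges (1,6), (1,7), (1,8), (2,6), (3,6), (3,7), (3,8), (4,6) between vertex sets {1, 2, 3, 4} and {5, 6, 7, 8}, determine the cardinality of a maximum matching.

Step 1: List the neighbors of each left vertex:
  1: 6, 7, 8
  2: 6
  3: 6, 7, 8
  4: 6

Step 2: Greedily match left vertices, then look for augmenting paths:
  Match 1 -- 8
  Match 2 -- 6
  Match 3 -- 7
  No augmenting path remains.

Step 3: Verify this is maximum:
  Matching has size 3. The vertex set {1, 3, 6} covers every edge and has size 3; any matching has at most one edge per cover vertex, so 3 is maximum (König's theorem).

Maximum matching: {(1,8), (2,6), (3,7)}
Size: 3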